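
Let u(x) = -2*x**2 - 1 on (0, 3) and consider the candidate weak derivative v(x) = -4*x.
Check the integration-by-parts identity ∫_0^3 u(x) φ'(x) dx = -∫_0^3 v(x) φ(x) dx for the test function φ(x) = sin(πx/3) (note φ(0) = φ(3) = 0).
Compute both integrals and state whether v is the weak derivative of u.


LHS = 36/π, RHS = 36/π. Yes, v = u' weakly.

u(x) = -2*x**2 - 1, classical derivative u'(x) = -4*x.
φ(x) = sin(πx/3), so φ'(x) = π*cos(π*x/3)/3.
Note φ(0) = φ(3) = 0, so the boundary term u·φ vanishes.
LHS = ∫_0^3 u(x) φ'(x) dx = ∫_0^3 (-2*π*x^2*cos(π*x/3)/3 - π*cos(π*x/3)/3) dx. Term by term:
  ∫_0^3 -π*cos(π*x/3)/3 dx = 0;  ∫_0^3 -2*π*x^2*cos(π*x/3)/3 dx = 36/π.
Sum: 0 + 36/π = 36/π.
So LHS = 36/π.
∫_0^3 v(x) φ(x) dx = ∫_0^3 (-4*x*sin(π*x/3)) dx. Term by term:
  ∫_0^3 -4*x*sin(π*x/3) dx = -36/π.
So RHS = -∫_0^3 v(x) φ(x) dx = 36/π.
LHS = RHS, so the identity holds for this test φ.
Moreover u is smooth here and v(x) = u'(x) = -4*x pointwise, so the identity holds for every test function. Hence v is the weak derivative of u.


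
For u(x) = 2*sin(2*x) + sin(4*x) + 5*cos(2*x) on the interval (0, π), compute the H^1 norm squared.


||u||_{H^1(0,π)}^2 = 81*π

u'(x) = -10*sin(2*x) + 4*cos(2*x) + 4*cos(4*x).
Expand u² and (u')² and integrate term by term on (0, π), using: for integers n ≥ 1, ∫_0^π sin²(nx) dx = ∫_0^π cos²(nx) dx = π/2; for n ≠ n', ∫_0^π sin(nx)sin(n'x) dx = ∫_0^π cos(nx)cos(n'x) dx = 0; and by product-to-sum, ∫_0^π sin(nx)cos(n'x) dx = ½∫_0^π [sin((n+n')x) + sin((n−n')x)] dx, which is 0 when n+n' is even and 2n/(n²−n'²) when n+n' is odd (it need not vanish on (0, π)).
  u² squared terms: (2)²·∫sin(2x)² dx = 4·π/2 = 2*π;  (5)²·∫cos(2x)² dx = 25·π/2 = 25*π/2;  (1)²·∫sin(4x)² dx = 1·π/2 = π/2.
  u² cross terms: 2·(2)·(5)·∫sin(2x)·cos(2x) dx = 20·(0) = 0;  2·(2)·(1)·∫sin(2x)·sin(4x) dx = 4·(0) = 0;  2·(5)·(1)·∫cos(2x)·sin(4x) dx = 10·(0) = 0.
  So ∫_0^π u² dx = 2*π + 25*π/2 + π/2 + 0 + 0 + 0 = 15*π.
  (u')² squared terms: (-10)²·∫sin(2x)² dx = 100·π/2 = 50*π;  (4)²·∫cos(2x)² dx = 16·π/2 = 8*π;  (4)²·∫cos(4x)² dx = 16·π/2 = 8*π.
  (u')² cross terms: 2·(-10)·(4)·∫sin(2x)·cos(2x) dx = -80·(0) = 0;  2·(-10)·(4)·∫sin(2x)·cos(4x) dx = -80·(0) = 0;  2·(4)·(4)·∫cos(2x)·cos(4x) dx = 32·(0) = 0.
  So ∫_0^π (u')² dx = 50*π + 8*π + 8*π + 0 + 0 + 0 = 66*π.
||u||_{H^1}^2 = (15*π) + (66*π) = 81*π.


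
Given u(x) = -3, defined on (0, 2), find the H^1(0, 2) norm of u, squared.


||u||_{H^1}^2 = 18

The H^1 norm (squared) on an interval (0, L) is
  ||u||_{H^1}^2 = ∫_0^L u(x)^2 dx + ∫_0^L u'(x)^2 dx.
Compute u'(x) = 0.
Then u(x)^2 = 9 and u'(x)^2 = 0.
Integrate each monomial from 0 to 2 using ∫_0^2 c·x^n dx = c·2^(n+1)/(n+1):
  ∫_0^2 u(x)^2 dx = ∫_0^2 (9) dx. Term by term:
    ∫_0^2 9 dx = 18.
  ∫_0^2 u'(x)^2 dx = ∫_0^2 (0) dx. Term by term:
    ∫_0^2 0 dx = 0.
Adding: ||u||_{H^1}^2 = 18 + 0 = 18.


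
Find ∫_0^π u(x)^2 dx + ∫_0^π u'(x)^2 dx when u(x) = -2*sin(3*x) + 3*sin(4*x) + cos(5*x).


||u||_{H^1(0,π)}^2 = -416/3 + 219*π/2

u'(x) = -5*sin(5*x) - 6*cos(3*x) + 12*cos(4*x).
Expand u² and (u')² and integrate term by term on (0, π), using: for integers n ≥ 1, ∫_0^π sin²(nx) dx = ∫_0^π cos²(nx) dx = π/2; for n ≠ n', ∫_0^π sin(nx)sin(n'x) dx = ∫_0^π cos(nx)cos(n'x) dx = 0; and by product-to-sum, ∫_0^π sin(nx)cos(n'x) dx = ½∫_0^π [sin((n+n')x) + sin((n−n')x)] dx, which is 0 when n+n' is even and 2n/(n²−n'²) when n+n' is odd (it need not vanish on (0, π)).
  u² squared terms: (-2)²·∫sin(3x)² dx = 4·π/2 = 2*π;  (3)²·∫sin(4x)² dx = 9·π/2 = 9*π/2;  (1)²·∫cos(5x)² dx = 1·π/2 = π/2.
  u² cross terms: 2·(-2)·(3)·∫sin(3x)·sin(4x) dx = -12·(0) = 0;  2·(-2)·(1)·∫sin(3x)·cos(5x) dx = -4·(0) = 0;  2·(3)·(1)·∫sin(4x)·cos(5x) dx = 6·(-8/9) = -16/3.
  So ∫_0^π u² dx = 2*π + 9*π/2 + π/2 + 0 + 0 − 16/3 = -16/3 + 7*π.
  (u')² squared terms: (-6)²·∫cos(3x)² dx = 36·π/2 = 18*π;  (-5)²·∫sin(5x)² dx = 25·π/2 = 25*π/2;  (12)²·∫cos(4x)² dx = 144·π/2 = 72*π.
  (u')² cross terms: 2·(-6)·(-5)·∫cos(3x)·sin(5x) dx = 60·(0) = 0;  2·(-6)·(12)·∫cos(3x)·cos(4x) dx = -144·(0) = 0;  2·(-5)·(12)·∫sin(5x)·cos(4x) dx = -120·(10/9) = -400/3.
  So ∫_0^π (u')² dx = 18*π + 25*π/2 + 72*π + 0 + 0 − 400/3 = -400/3 + 205*π/2.
||u||_{H^1}^2 = (-16/3 + 7*π) + (-400/3 + 205*π/2) = -416/3 + 219*π/2.


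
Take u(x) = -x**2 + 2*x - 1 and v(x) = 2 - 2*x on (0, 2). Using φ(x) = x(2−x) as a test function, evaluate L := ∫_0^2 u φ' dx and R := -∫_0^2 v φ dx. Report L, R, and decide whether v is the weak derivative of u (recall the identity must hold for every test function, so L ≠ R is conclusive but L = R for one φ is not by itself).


LHS = 0, RHS = 0. Yes, v = u' weakly.

u(x) = -x**2 + 2*x - 1, classical derivative u'(x) = 2 - 2*x.
φ(x) = x(2−x), so φ'(x) = 2 - 2*x.
Note φ(0) = φ(2) = 0, so the boundary term u·φ vanishes.
LHS = ∫_0^2 u(x) φ'(x) dx = ∫_0^2 (2*x^3 - 6*x^2 + 6*x - 2) dx. Term by term:
  ∫_0^2 2*x^3 dx = 8;  ∫_0^2 -6*x^2 dx = -16;  ∫_0^2 6*x dx = 12;
  ∫_0^2 -2 dx = -4.
Sum: 8 − 16 + 12 − 4 = 0.
So LHS = 0.
∫_0^2 v(x) φ(x) dx = ∫_0^2 (2*x^3 - 6*x^2 + 4*x) dx. Term by term:
  ∫_0^2 2*x^3 dx = 8;  ∫_0^2 -6*x^2 dx = -16;  ∫_0^2 4*x dx = 8.
Sum: 8 − 16 + 8 = 0.
So RHS = -∫_0^2 v(x) φ(x) dx = 0.
LHS = RHS, so the identity holds for this test φ.
Moreover u is smooth here and v(x) = u'(x) = 2 - 2*x pointwise, so the identity holds for every test function. Hence v is the weak derivative of u.


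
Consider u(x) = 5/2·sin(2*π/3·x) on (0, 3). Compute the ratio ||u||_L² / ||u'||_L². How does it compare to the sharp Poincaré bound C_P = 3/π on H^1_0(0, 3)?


||u||_L² / ||u'||_L² = 3/(2*π) < C_P = 3/π.

u(x) = 5/2·sin(2*π/3·x), so u'(x) = 5*π*cos(2*π*x/3)/3.
Writing u(x) = A·sin(kπx/L) with A = 5/2 and k = 2, use ∫_0^L sin²(kπx/L) dx = L/2 and ∫_0^L cos²(kπx/L) dx = L/2.
u² = 25/4·sin²(2*π/3·x) and (u')² = 25*π^2/9·cos²(2*π/3·x), and each of sin², cos² integrates to L/2 = 3/2 over (0, 3).
∫_0^3 u² dx = 75/8, so ||u||_L² = 5*sqrt(6)/4.
∫_0^3 (u')² dx = 25*π^2/6, so ||u'||_L² = 5*sqrt(6)*π/6.
Ratio ||u||_L² / ||u'||_L² = 3/(2*π).
Sharp Poincaré constant on H^1_0(0, 3) is C_P = L/π = 3/π, achieved by sin(π/3·x).
This is the k = 2 harmonic; the ratio L/(kπ) is strictly less than C_P = L/π, consistent with the sharp inequality ||u||_L² ≤ C_P ||u'||_L².


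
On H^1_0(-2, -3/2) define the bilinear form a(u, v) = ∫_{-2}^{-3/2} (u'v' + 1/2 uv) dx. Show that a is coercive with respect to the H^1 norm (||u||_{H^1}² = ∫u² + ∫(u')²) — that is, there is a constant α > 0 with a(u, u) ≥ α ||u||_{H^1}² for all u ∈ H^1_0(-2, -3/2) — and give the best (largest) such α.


α = (1 + 8*π^2)/(2*(1 + 4*π^2))

Coercivity of a(·,·) on H^1_0(-2, -3/2) means a(u, u) ≥ α ||u||_{H^1}² for every u ∈ H^1_0.
The interval has length L = 1/2, and Poincaré/coercivity depend only on L. Here a(u, u) = ∫(u')² + (1/2)·∫u².
Here 0 < c = 1/2 < 1. The condition a(u,u) ≥ α||u||_{H^1}² reads (1−α)∫(u')² ≥ (α−c)∫u². Any admissible α is ≤ 1 (rapidly oscillating u have ∫u²/∫(u')² → 0), and α = 1 would force 0 ≥ (1−c)∫u², impossible since c < 1; so 1−α > 0. By the sharp Poincaré inequality on H^1_0 of an interval of length L, ∫(u')² ≥ (π/L)²∫u² with equality for the first sine mode sin(π(x−x₀)/L) (x₀ the left endpoint), so the inequality holds for all u iff (1−α)(π/L)² ≥ α − c, i.e. α ≤ ((π/L)² + c)/((π/L)² + 1) = (1 + c(L/π)²)/(1 + (L/π)²). With (π/L)² = 4*π^2 and c = 1/2, the largest admissible constant is α = ((π/L)² + c)/((π/L)² + 1).
Simplifying, α = (1 + 8*π^2)/(2*(1 + 4*π^2)).


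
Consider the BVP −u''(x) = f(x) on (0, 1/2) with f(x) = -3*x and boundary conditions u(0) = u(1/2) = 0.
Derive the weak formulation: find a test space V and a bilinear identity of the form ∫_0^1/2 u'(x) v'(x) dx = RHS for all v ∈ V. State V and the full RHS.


V = H^1_0(0, 1/2) (so v(0) = v(1/2) = 0); weak form: ∫_0^1/2 u'v' dx = ∫_0^1/2 (-3*x) v dx for all v ∈ V.

Multiply both sides by a test function v and integrate from 0 to 1/2:
  ∫_0^1/2 −u''(x) v(x) dx = ∫_0^1/2 f(x) v(x) dx.
Integrate the LHS by parts once:
  ∫_0^1/2 −u'' v dx = −[u'(x) v(x)]_0^1/2 + ∫_0^1/2 u'(x) v'(x) dx.
Thus ∫_0^1/2 u'(x) v'(x) dx = ∫_0^1/2 f(x) v(x) dx + [u'(x) v(x)]_0^1/2.
Choose V so that boundary terms are either known or forced to vanish.
u is Dirichlet: u(0) = u(1/2) = 0. Let V = H^1_0(0, 1/2); then v(0) = v(1/2) = 0, and [u' v]_0^1/2 = 0.
Weak formulation: find u (satisfying any essential BC) such that ∫_0^1/2 u'(x) v'(x) dx = ∫_0^1/2 f v dx for all v ∈ V.
Substituting f(x) = -3*x, the right-hand side is ∫_0^1/2 (-3*x) v dx.


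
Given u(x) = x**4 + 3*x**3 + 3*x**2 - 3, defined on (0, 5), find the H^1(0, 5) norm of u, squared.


||u||_{H^1}^2 = 299299715/252

The H^1 norm (squared) on an interval (0, L) is
  ||u||_{H^1}^2 = ∫_0^L u(x)^2 dx + ∫_0^L u'(x)^2 dx.
Compute u'(x) = 4*x**3 + 9*x**2 + 6*x.
Then u(x)^2 = x**8 + 6*x**7 + 15*x**6 + 18*x**5 + 3*x**4 - 18*x**3 - 18*x**2 + 9 and u'(x)^2 = 16*x**6 + 72*x**5 + 129*x**4 + 108*x**3 + 36*x**2.
Integrate each monomial from 0 to 5 using ∫_0^5 c·x^n dx = c·5^(n+1)/(n+1):
  ∫_0^5 u(x)^2 dx = ∫_0^5 (x^8 + 6*x^7 + 15*x^6 + 18*x^5 + 3*x^4 - 18*x^3 - 18*x^2 + 9) dx. Term by term:
    ∫_0^5 x^8 dx = 1953125/9;  ∫_0^5 6*x^7 dx = 1171875/4;  ∫_0^5 15*x^6 dx = 1171875/7;
    ∫_0^5 18*x^5 dx = 46875;  ∫_0^5 3*x^4 dx = 1875;  ∫_0^5 -18*x^3 dx = -5625/2;
    ∫_0^5 -18*x^2 dx = -750;  ∫_0^5 9 dx = 45.
  Sum: 1953125/9 + 1171875/4 + 1171875/7 + 46875 + 1875 − 5625/2 − 750 + 45 = 182101715/252.
  ∫_0^5 u'(x)^2 dx = ∫_0^5 (16*x^6 + 72*x^5 + 129*x^4 + 108*x^3 + 36*x^2) dx. Term by term:
    ∫_0^5 16*x^6 dx = 1250000/7;  ∫_0^5 72*x^5 dx = 187500;  ∫_0^5 129*x^4 dx = 80625;
    ∫_0^5 108*x^3 dx = 16875;  ∫_0^5 36*x^2 dx = 1500.
  Sum: 1250000/7 + 187500 + 80625 + 16875 + 1500 = 3255500/7.
Adding: ||u||_{H^1}^2 = 182101715/252 + 3255500/7 = 299299715/252.


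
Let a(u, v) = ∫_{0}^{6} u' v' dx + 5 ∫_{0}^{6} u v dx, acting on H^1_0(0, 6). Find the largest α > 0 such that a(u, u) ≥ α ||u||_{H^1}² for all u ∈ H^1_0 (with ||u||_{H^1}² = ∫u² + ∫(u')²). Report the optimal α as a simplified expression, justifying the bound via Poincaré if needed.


α = 1

Coercivity of a(·,·) on H^1_0(0, 6) means a(u, u) ≥ α ||u||_{H^1}² for every u ∈ H^1_0.
The interval has length L = 6, and Poincaré/coercivity depend only on L. Here a(u, u) = ∫(u')² + (5)·∫u².
Here c = 5 ≥ 1, so a(u,u) = ∫(u')² + c∫u² ≥ ∫(u')² + ∫u² = ||u||_{H^1}², i.e. α = 1 works. No larger α is possible: a(u,u) ≥ α||u||_{H^1}² means (1−α)∫(u')² ≥ (α−c)∫u², and for the modes u_n = sin(nπ(x−x₀)/L) (x₀ the left endpoint) one has ∫u_n²/∫(u_n')² = (L/(nπ))² → 0, so a(u_n,u_n)/||u_n||_{H^1}² → 1. Hence the optimal constant is α = 1.
Therefore α = 1.


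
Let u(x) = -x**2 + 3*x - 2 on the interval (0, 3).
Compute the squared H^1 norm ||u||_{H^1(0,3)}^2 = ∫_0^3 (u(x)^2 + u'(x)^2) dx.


||u||_{H^1}^2 = 111/10

The H^1 norm (squared) on an interval (0, L) is
  ||u||_{H^1}^2 = ∫_0^L u(x)^2 dx + ∫_0^L u'(x)^2 dx.
Compute u'(x) = 3 - 2*x.
Then u(x)^2 = x**4 - 6*x**3 + 13*x**2 - 12*x + 4 and u'(x)^2 = 4*x**2 - 12*x + 9.
Integrate each monomial from 0 to 3 using ∫_0^3 c·x^n dx = c·3^(n+1)/(n+1):
  ∫_0^3 u(x)^2 dx = ∫_0^3 (x^4 - 6*x^3 + 13*x^2 - 12*x + 4) dx. Term by term:
    ∫_0^3 x^4 dx = 243/5;  ∫_0^3 -6*x^3 dx = -243/2;  ∫_0^3 13*x^2 dx = 117;
    ∫_0^3 -12*x dx = -54;  ∫_0^3 4 dx = 12.
  Sum: 243/5 − 243/2 + 117 − 54 + 12 = 21/10.
  ∫_0^3 u'(x)^2 dx = ∫_0^3 (4*x^2 - 12*x + 9) dx. Term by term:
    ∫_0^3 4*x^2 dx = 36;  ∫_0^3 -12*x dx = -54;  ∫_0^3 9 dx = 27.
  Sum: 36 − 54 + 27 = 9.
Adding: ||u||_{H^1}^2 = 21/10 + 9 = 111/10.


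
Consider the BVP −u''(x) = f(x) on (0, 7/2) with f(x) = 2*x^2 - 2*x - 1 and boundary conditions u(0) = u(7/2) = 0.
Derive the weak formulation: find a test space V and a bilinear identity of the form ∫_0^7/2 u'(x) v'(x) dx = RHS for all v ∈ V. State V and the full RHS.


V = H^1_0(0, 7/2) (so v(0) = v(7/2) = 0); weak form: ∫_0^7/2 u'v' dx = ∫_0^7/2 (2*x^2 - 2*x - 1) v dx for all v ∈ V.

Multiply both sides by a test function v and integrate from 0 to 7/2:
  ∫_0^7/2 −u''(x) v(x) dx = ∫_0^7/2 f(x) v(x) dx.
Integrate the LHS by parts once:
  ∫_0^7/2 −u'' v dx = −[u'(x) v(x)]_0^7/2 + ∫_0^7/2 u'(x) v'(x) dx.
Thus ∫_0^7/2 u'(x) v'(x) dx = ∫_0^7/2 f(x) v(x) dx + [u'(x) v(x)]_0^7/2.
Choose V so that boundary terms are either known or forced to vanish.
u is Dirichlet: u(0) = u(7/2) = 0. Let V = H^1_0(0, 7/2); then v(0) = v(7/2) = 0, and [u' v]_0^7/2 = 0.
Weak formulation: find u (satisfying any essential BC) such that ∫_0^7/2 u'(x) v'(x) dx = ∫_0^7/2 f v dx for all v ∈ V.
Substituting f(x) = 2*x^2 - 2*x - 1, the right-hand side is ∫_0^7/2 (2*x^2 - 2*x - 1) v dx.


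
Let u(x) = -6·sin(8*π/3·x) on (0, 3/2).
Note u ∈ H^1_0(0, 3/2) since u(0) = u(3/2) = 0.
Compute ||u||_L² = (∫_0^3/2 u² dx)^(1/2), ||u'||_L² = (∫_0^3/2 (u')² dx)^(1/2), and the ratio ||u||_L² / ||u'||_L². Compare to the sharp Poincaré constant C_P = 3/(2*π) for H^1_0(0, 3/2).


||u||_L² / ||u'||_L² = 3/(8*π) < C_P = 3/(2*π).

u(x) = -6·sin(8*π/3·x), so u'(x) = -16*π*cos(8*π*x/3).
Writing u(x) = A·sin(kπx/L) with A = -6 and k = 4, use ∫_0^L sin²(kπx/L) dx = L/2 and ∫_0^L cos²(kπx/L) dx = L/2.
u² = 36·sin²(8*π/3·x) and (u')² = 256*π^2·cos²(8*π/3·x), and each of sin², cos² integrates to L/2 = 3/4 over (0, 3/2).
∫_0^3/2 u² dx = 27, so ||u||_L² = 3*sqrt(3).
∫_0^3/2 (u')² dx = 192*π^2, so ||u'||_L² = 8*sqrt(3)*π.
Ratio ||u||_L² / ||u'||_L² = 3/(8*π).
Sharp Poincaré constant on H^1_0(0, 3/2) is C_P = L/π = 3/(2*π), achieved by sin(2*π/3·x).
This is the k = 4 harmonic; the ratio L/(kπ) is strictly less than C_P = L/π, consistent with the sharp inequality ||u||_L² ≤ C_P ||u'||_L².


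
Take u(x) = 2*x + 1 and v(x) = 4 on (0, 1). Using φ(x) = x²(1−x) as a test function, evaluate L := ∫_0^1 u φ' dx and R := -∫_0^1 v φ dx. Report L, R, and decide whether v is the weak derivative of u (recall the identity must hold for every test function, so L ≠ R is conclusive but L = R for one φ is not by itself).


LHS = -1/6, RHS = -1/3. No, v is not the weak derivative of u.

u(x) = 2*x + 1, classical derivative u'(x) = 2.
φ(x) = x²(1−x), so φ'(x) = x*(2 - 3*x).
Note φ(0) = φ(1) = 0, so the boundary term u·φ vanishes.
LHS = ∫_0^1 u(x) φ'(x) dx = ∫_0^1 (-6*x^3 + x^2 + 2*x) dx. Term by term:
  ∫_0^1 -6*x^3 dx = -3/2;  ∫_0^1 x^2 dx = 1/3;  ∫_0^1 2*x dx = 1.
Sum: -3/2 + 1/3 + 1 = -1/6.
So LHS = -1/6.
∫_0^1 v(x) φ(x) dx = ∫_0^1 (-4*x^3 + 4*x^2) dx. Term by term:
  ∫_0^1 -4*x^3 dx = -1;  ∫_0^1 4*x^2 dx = 4/3.
Sum: -1 + 4/3 = 1/3.
So RHS = -∫_0^1 v(x) φ(x) dx = -1/3.
LHS − RHS = 1/6 ≠ 0, so the identity fails.
(For a valid weak derivative the identity must hold for EVERY test function, in particular this one. The failure shows v is NOT the weak derivative of u.)
Correct weak derivative would be u'(x) = 2.


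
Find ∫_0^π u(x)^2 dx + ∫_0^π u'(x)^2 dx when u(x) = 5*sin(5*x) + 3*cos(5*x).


||u||_{H^1(0,π)}^2 = 442*π

u'(x) = -15*sin(5*x) + 25*cos(5*x).
Expand u² and (u')² and integrate term by term on (0, π), using: for integers n ≥ 1, ∫_0^π sin²(nx) dx = ∫_0^π cos²(nx) dx = π/2; for n ≠ n', ∫_0^π sin(nx)sin(n'x) dx = ∫_0^π cos(nx)cos(n'x) dx = 0; and by product-to-sum, ∫_0^π sin(nx)cos(n'x) dx = ½∫_0^π [sin((n+n')x) + sin((n−n')x)] dx, which is 0 when n+n' is even and 2n/(n²−n'²) when n+n' is odd (it need not vanish on (0, π)).
  u² squared terms: (3)²·∫cos(5x)² dx = 9·π/2 = 9*π/2;  (5)²·∫sin(5x)² dx = 25·π/2 = 25*π/2.
  u² cross terms: 2·(3)·(5)·∫cos(5x)·sin(5x) dx = 30·(0) = 0.
  So ∫_0^π u² dx = 9*π/2 + 25*π/2 + 0 = 17*π.
  (u')² squared terms: (-15)²·∫sin(5x)² dx = 225·π/2 = 225*π/2;  (25)²·∫cos(5x)² dx = 625·π/2 = 625*π/2.
  (u')² cross terms: 2·(-15)·(25)·∫sin(5x)·cos(5x) dx = -750·(0) = 0.
  So ∫_0^π (u')² dx = 225*π/2 + 625*π/2 + 0 = 425*π.
||u||_{H^1}^2 = (17*π) + (425*π) = 442*π.


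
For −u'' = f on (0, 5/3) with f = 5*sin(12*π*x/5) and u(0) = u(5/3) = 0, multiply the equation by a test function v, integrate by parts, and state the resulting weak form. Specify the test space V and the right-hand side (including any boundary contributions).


V = H^1_0(0, 5/3) (so v(0) = v(5/3) = 0); weak form: ∫_0^5/3 u'v' dx = ∫_0^5/3 (5*sin(12*π*x/5)) v dx for all v ∈ V.

Multiply both sides by a test function v and integrate from 0 to 5/3:
  ∫_0^5/3 −u''(x) v(x) dx = ∫_0^5/3 f(x) v(x) dx.
Integrate the LHS by parts once:
  ∫_0^5/3 −u'' v dx = −[u'(x) v(x)]_0^5/3 + ∫_0^5/3 u'(x) v'(x) dx.
Thus ∫_0^5/3 u'(x) v'(x) dx = ∫_0^5/3 f(x) v(x) dx + [u'(x) v(x)]_0^5/3.
Choose V so that boundary terms are either known or forced to vanish.
u is Dirichlet: u(0) = u(5/3) = 0. Let V = H^1_0(0, 5/3); then v(0) = v(5/3) = 0, and [u' v]_0^5/3 = 0.
Weak formulation: find u (satisfying any essential BC) such that ∫_0^5/3 u'(x) v'(x) dx = ∫_0^5/3 f v dx for all v ∈ V.
Substituting f(x) = 5*sin(12*π*x/5), the right-hand side is ∫_0^5/3 (5*sin(12*π*x/5)) v dx.


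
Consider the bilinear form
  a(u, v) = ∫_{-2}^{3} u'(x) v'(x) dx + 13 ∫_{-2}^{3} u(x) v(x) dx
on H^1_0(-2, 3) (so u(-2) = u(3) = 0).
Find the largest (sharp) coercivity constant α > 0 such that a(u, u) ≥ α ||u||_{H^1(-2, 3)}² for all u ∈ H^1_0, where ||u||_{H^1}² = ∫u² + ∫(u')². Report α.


α = 1

Coercivity of a(·,·) on H^1_0(-2, 3) means a(u, u) ≥ α ||u||_{H^1}² for every u ∈ H^1_0.
The interval has length L = 5, and Poincaré/coercivity depend only on L. Here a(u, u) = ∫(u')² + (13)·∫u².
Here c = 13 ≥ 1, so a(u,u) = ∫(u')² + c∫u² ≥ ∫(u')² + ∫u² = ||u||_{H^1}², i.e. α = 1 works. No larger α is possible: a(u,u) ≥ α||u||_{H^1}² means (1−α)∫(u')² ≥ (α−c)∫u², and for the modes u_n = sin(nπ(x−x₀)/L) (x₀ the left endpoint) one has ∫u_n²/∫(u_n')² = (L/(nπ))² → 0, so a(u_n,u_n)/||u_n||_{H^1}² → 1. Hence the optimal constant is α = 1.
Therefore α = 1.


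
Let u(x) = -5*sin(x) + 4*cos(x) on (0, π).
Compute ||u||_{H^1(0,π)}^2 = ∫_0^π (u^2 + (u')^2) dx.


||u||_{H^1(0,π)}^2 = 41*π

u'(x) = -4*sin(x) - 5*cos(x).
Expand u² and (u')² and integrate term by term on (0, π), using: for integers n ≥ 1, ∫_0^π sin²(nx) dx = ∫_0^π cos²(nx) dx = π/2; for n ≠ n', ∫_0^π sin(nx)sin(n'x) dx = ∫_0^π cos(nx)cos(n'x) dx = 0; and by product-to-sum, ∫_0^π sin(nx)cos(n'x) dx = ½∫_0^π [sin((n+n')x) + sin((n−n')x)] dx, which is 0 when n+n' is even and 2n/(n²−n'²) when n+n' is odd (it need not vanish on (0, π)).
  u² squared terms: (-5)²·∫sin(x)² dx = 25·π/2 = 25*π/2;  (4)²·∫cos(x)² dx = 16·π/2 = 8*π.
  u² cross terms: 2·(-5)·(4)·∫sin(x)·cos(x) dx = -40·(0) = 0.
  So ∫_0^π u² dx = 25*π/2 + 8*π + 0 = 41*π/2.
  (u')² squared terms: (-5)²·∫cos(x)² dx = 25·π/2 = 25*π/2;  (-4)²·∫sin(x)² dx = 16·π/2 = 8*π.
  (u')² cross terms: 2·(-5)·(-4)·∫cos(x)·sin(x) dx = 40·(0) = 0.
  So ∫_0^π (u')² dx = 25*π/2 + 8*π + 0 = 41*π/2.
||u||_{H^1}^2 = (41*π/2) + (41*π/2) = 41*π.


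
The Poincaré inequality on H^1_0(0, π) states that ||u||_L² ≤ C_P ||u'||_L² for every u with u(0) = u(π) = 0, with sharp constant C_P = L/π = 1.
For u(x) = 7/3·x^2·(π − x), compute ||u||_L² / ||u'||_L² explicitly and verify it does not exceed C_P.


||u||_L² / ||u'||_L² = sqrt(14)*π/14 < C_P = 1.

u(x) = 7/3·x^2·(π − x), so u'(x) = 7*x*(-3*x + 2*π)/3.
u(x) = 7/3·x^2·(π − x) vanishes at x = 0 and x = π, so u ∈ H^1_0(0, π). Differentiate via the product rule and integrate the resulting polynomials term by term.
  ∫_0^π u² dx = ∫_0^π (49*x^6/9 - 98*π*x^5/9 + 49*π^2*x^4/9) dx. Term by term:
    ∫_0^π 49*x^6/9 dx = 7*π^7/9;  ∫_0^π -98*π*x^5/9 dx = -49*π^7/27;  ∫_0^π 49*π^2*x^4/9 dx = 49*π^7/45.
  Sum: 7*π^7/9 − 49*π^7/27 + 49*π^7/45 = 7*π^7/135.
  ∫_0^π (u')² dx = ∫_0^π (49*x^4 - 196*π*x^3/3 + 196*π^2*x^2/9) dx. Term by term:
    ∫_0^π 49*x^4 dx = 49*π^5/5;  ∫_0^π -196*π*x^3/3 dx = -49*π^5/3;  ∫_0^π 196*π^2*x^2/9 dx = 196*π^5/27.
  Sum: 49*π^5/5 − 49*π^5/3 + 196*π^5/27 = 98*π^5/135.
∫_0^π u² dx = 7*π^7/135, so ||u||_L² = sqrt(105)*π^(7/2)/45.
∫_0^π (u')² dx = 98*π^5/135, so ||u'||_L² = 7*sqrt(30)*π^(5/2)/45.
Ratio ||u||_L² / ||u'||_L² = sqrt(14)*π/14.
Sharp Poincaré constant on H^1_0(0, π) is C_P = L/π = 1, achieved by sin(x).
A polynomial bump cannot attain the sharp Poincaré constant (only the first sine eigenfunction does), so the ratio is strictly less than C_P, consistent with ||u||_L² ≤ C_P ||u'||_L².


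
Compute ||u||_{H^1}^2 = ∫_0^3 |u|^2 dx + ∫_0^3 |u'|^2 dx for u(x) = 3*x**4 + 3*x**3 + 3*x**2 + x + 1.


||u||_{H^1}^2 = 18552819/140

The H^1 norm (squared) on an interval (0, L) is
  ||u||_{H^1}^2 = ∫_0^L u(x)^2 dx + ∫_0^L u'(x)^2 dx.
Compute u'(x) = 12*x**3 + 9*x**2 + 6*x + 1.
Then u(x)^2 = 9*x**8 + 18*x**7 + 27*x**6 + 24*x**5 + 21*x**4 + 12*x**3 + 7*x**2 + 2*x + 1 and u'(x)^2 = 144*x**6 + 216*x**5 + 225*x**4 + 132*x**3 + 54*x**2 + 12*x + 1.
Integrate each monomial from 0 to 3 using ∫_0^3 c·x^n dx = c·3^(n+1)/(n+1):
  ∫_0^3 u(x)^2 dx = ∫_0^3 (9*x^8 + 18*x^7 + 27*x^6 + 24*x^5 + 21*x^4 + 12*x^3 + 7*x^2 + 2*x + 1) dx. Term by term:
    ∫_0^3 9*x^8 dx = 19683;  ∫_0^3 18*x^7 dx = 59049/4;  ∫_0^3 27*x^6 dx = 59049/7;
    ∫_0^3 24*x^5 dx = 2916;  ∫_0^3 21*x^4 dx = 5103/5;  ∫_0^3 12*x^3 dx = 243;
    ∫_0^3 7*x^2 dx = 63;  ∫_0^3 2*x dx = 9;  ∫_0^3 1 dx = 3.
  Sum: 19683 + 59049/4 + 59049/7 + 2916 + 5103/5 + 243 + 63 + 9 + 3 = 6598959/140.
  ∫_0^3 u'(x)^2 dx = ∫_0^3 (144*x^6 + 216*x^5 + 225*x^4 + 132*x^3 + 54*x^2 + 12*x + 1) dx. Term by term:
    ∫_0^3 144*x^6 dx = 314928/7;  ∫_0^3 216*x^5 dx = 26244;  ∫_0^3 225*x^4 dx = 10935;
    ∫_0^3 132*x^3 dx = 2673;  ∫_0^3 54*x^2 dx = 486;  ∫_0^3 12*x dx = 54;
    ∫_0^3 1 dx = 3.
  Sum: 314928/7 + 26244 + 10935 + 2673 + 486 + 54 + 3 = 597693/7.
Adding: ||u||_{H^1}^2 = 6598959/140 + 597693/7 = 18552819/140.


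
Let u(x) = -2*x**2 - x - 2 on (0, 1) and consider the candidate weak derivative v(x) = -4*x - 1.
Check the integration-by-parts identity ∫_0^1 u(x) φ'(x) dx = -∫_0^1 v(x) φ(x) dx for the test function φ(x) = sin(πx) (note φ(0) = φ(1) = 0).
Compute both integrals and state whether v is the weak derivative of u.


LHS = 6/π, RHS = 6/π. Yes, v = u' weakly.

u(x) = -2*x**2 - x - 2, classical derivative u'(x) = -4*x - 1.
φ(x) = sin(πx), so φ'(x) = π*cos(π*x).
Note φ(0) = φ(1) = 0, so the boundary term u·φ vanishes.
LHS = ∫_0^1 u(x) φ'(x) dx = ∫_0^1 (-2*π*x^2*cos(π*x) - π*x*cos(π*x) - 2*π*cos(π*x)) dx. Term by term:
  ∫_0^1 -2*π*cos(π*x) dx = 0;  ∫_0^1 -π*x*cos(π*x) dx = 2/π;  ∫_0^1 -2*π*x^2*cos(π*x) dx = 4/π.
Sum: 0 + 2/π + 4/π = 6/π.
So LHS = 6/π.
∫_0^1 v(x) φ(x) dx = ∫_0^1 (-4*x*sin(π*x) - sin(π*x)) dx. Term by term:
  ∫_0^1 -sin(π*x) dx = -2/π;  ∫_0^1 -4*x*sin(π*x) dx = -4/π.
Sum: -2/π − 4/π = -6/π.
So RHS = -∫_0^1 v(x) φ(x) dx = 6/π.
LHS = RHS, so the identity holds for this test φ.
Moreover u is smooth here and v(x) = u'(x) = -4*x - 1 pointwise, so the identity holds for every test function. Hence v is the weak derivative of u.


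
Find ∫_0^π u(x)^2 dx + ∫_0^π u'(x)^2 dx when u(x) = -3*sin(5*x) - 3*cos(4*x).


||u||_{H^1(0,π)}^2 = 340 + 387*π/2

u'(x) = 12*sin(4*x) - 15*cos(5*x).
Expand u² and (u')² and integrate term by term on (0, π), using: for integers n ≥ 1, ∫_0^π sin²(nx) dx = ∫_0^π cos²(nx) dx = π/2; for n ≠ n', ∫_0^π sin(nx)sin(n'x) dx = ∫_0^π cos(nx)cos(n'x) dx = 0; and by product-to-sum, ∫_0^π sin(nx)cos(n'x) dx = ½∫_0^π [sin((n+n')x) + sin((n−n')x)] dx, which is 0 when n+n' is even and 2n/(n²−n'²) when n+n' is odd (it need not vanish on (0, π)).
  u² squared terms: (-3)²·∫cos(4x)² dx = 9·π/2 = 9*π/2;  (-3)²·∫sin(5x)² dx = 9·π/2 = 9*π/2.
  u² cross terms: 2·(-3)·(-3)·∫cos(4x)·sin(5x) dx = 18·(10/9) = 20.
  So ∫_0^π u² dx = 9*π/2 + 9*π/2 + 20 = 20 + 9*π.
  (u')² squared terms: (-15)²·∫cos(5x)² dx = 225·π/2 = 225*π/2;  (12)²·∫sin(4x)² dx = 144·π/2 = 72*π.
  (u')² cross terms: 2·(-15)·(12)·∫cos(5x)·sin(4x) dx = -360·(-8/9) = 320.
  So ∫_0^π (u')² dx = 225*π/2 + 72*π + 320 = 320 + 369*π/2.
||u||_{H^1}^2 = (20 + 9*π) + (320 + 369*π/2) = 340 + 387*π/2.


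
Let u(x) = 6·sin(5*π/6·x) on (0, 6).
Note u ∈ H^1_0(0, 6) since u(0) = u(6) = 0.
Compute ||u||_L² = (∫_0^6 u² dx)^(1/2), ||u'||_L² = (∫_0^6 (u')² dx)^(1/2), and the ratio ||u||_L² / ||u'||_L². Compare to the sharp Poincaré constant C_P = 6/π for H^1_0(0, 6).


||u||_L² / ||u'||_L² = 6/(5*π) < C_P = 6/π.

u(x) = 6·sin(5*π/6·x), so u'(x) = 5*π*cos(5*π*x/6).
Writing u(x) = A·sin(kπx/L) with A = 6 and k = 5, use ∫_0^L sin²(kπx/L) dx = L/2 and ∫_0^L cos²(kπx/L) dx = L/2.
u² = 36·sin²(5*π/6·x) and (u')² = 25*π^2·cos²(5*π/6·x), and each of sin², cos² integrates to L/2 = 3 over (0, 6).
∫_0^6 u² dx = 108, so ||u||_L² = 6*sqrt(3).
∫_0^6 (u')² dx = 75*π^2, so ||u'||_L² = 5*sqrt(3)*π.
Ratio ||u||_L² / ||u'||_L² = 6/(5*π).
Sharp Poincaré constant on H^1_0(0, 6) is C_P = L/π = 6/π, achieved by sin(π/6·x).
This is the k = 5 harmonic; the ratio L/(kπ) is strictly less than C_P = L/π, consistent with the sharp inequality ||u||_L² ≤ C_P ||u'||_L².


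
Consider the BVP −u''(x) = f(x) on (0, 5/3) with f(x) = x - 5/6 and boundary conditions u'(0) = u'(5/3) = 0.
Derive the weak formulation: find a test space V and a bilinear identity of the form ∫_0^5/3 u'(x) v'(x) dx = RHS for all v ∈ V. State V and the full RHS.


V = H^1(0, 5/3) (no boundary constraint on v; u is determined up to an additive constant); weak form: ∫_0^5/3 u'v' dx = ∫_0^5/3 (x - 5/6) v dx for all v ∈ V.

Multiply both sides by a test function v and integrate from 0 to 5/3:
  ∫_0^5/3 −u''(x) v(x) dx = ∫_0^5/3 f(x) v(x) dx.
Integrate the LHS by parts once:
  ∫_0^5/3 −u'' v dx = −[u'(x) v(x)]_0^5/3 + ∫_0^5/3 u'(x) v'(x) dx.
Thus ∫_0^5/3 u'(x) v'(x) dx = ∫_0^5/3 f(x) v(x) dx + [u'(x) v(x)]_0^5/3.
Choose V so that boundary terms are either known or forced to vanish.
u has homogeneous Neumann: u'(0) = u'(5/3) = 0. So [u' v]_0^5/3 = 0·v(5/3) − 0·v(0) = 0 for any v; take V = H^1(0, 5/3).
Weak formulation: find u (satisfying any essential BC) such that ∫_0^5/3 u'(x) v'(x) dx = ∫_0^5/3 f v dx for all v ∈ V (homogeneous Neumann, so boundary terms vanish).
Substituting f(x) = x - 5/6, the right-hand side is ∫_0^5/3 (x - 5/6) v dx.
Compatibility check (pure Neumann): taking v ≡ 1 ∈ V gives 0 = ∫_0^5/3 f dx + (0) − (0), i.e. ∫_0^5/3 f dx must equal u'(0) − u'(5/3) = 0. Indeed ∫_0^5/3 (x - 5/6) dx = 0, so the data are compatible. The solution is then unique only up to an additive constant (fix it e.g. by requiring ∫_0^5/3 u dx = 0).


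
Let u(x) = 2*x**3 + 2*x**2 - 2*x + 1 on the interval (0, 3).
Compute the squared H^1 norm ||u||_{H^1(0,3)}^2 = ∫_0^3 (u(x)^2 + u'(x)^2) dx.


||u||_{H^1}^2 = 160752/35

The H^1 norm (squared) on an interval (0, L) is
  ||u||_{H^1}^2 = ∫_0^L u(x)^2 dx + ∫_0^L u'(x)^2 dx.
Compute u'(x) = 6*x**2 + 4*x - 2.
Then u(x)^2 = 4*x**6 + 8*x**5 - 4*x**4 - 4*x**3 + 8*x**2 - 4*x + 1 and u'(x)^2 = 36*x**4 + 48*x**3 - 8*x**2 - 16*x + 4.
Integrate each monomial from 0 to 3 using ∫_0^3 c·x^n dx = c·3^(n+1)/(n+1):
  ∫_0^3 u(x)^2 dx = ∫_0^3 (4*x^6 + 8*x^5 - 4*x^4 - 4*x^3 + 8*x^2 - 4*x + 1) dx. Term by term:
    ∫_0^3 4*x^6 dx = 8748/7;  ∫_0^3 8*x^5 dx = 972;  ∫_0^3 -4*x^4 dx = -972/5;
    ∫_0^3 -4*x^3 dx = -81;  ∫_0^3 8*x^2 dx = 72;  ∫_0^3 -4*x dx = -18;
    ∫_0^3 1 dx = 3.
  Sum: 8748/7 + 972 − 972/5 − 81 + 72 − 18 + 3 = 70116/35.
  ∫_0^3 u'(x)^2 dx = ∫_0^3 (36*x^4 + 48*x^3 - 8*x^2 - 16*x + 4) dx. Term by term:
    ∫_0^3 36*x^4 dx = 8748/5;  ∫_0^3 48*x^3 dx = 972;  ∫_0^3 -8*x^2 dx = -72;
    ∫_0^3 -16*x dx = -72;  ∫_0^3 4 dx = 12.
  Sum: 8748/5 + 972 − 72 − 72 + 12 = 12948/5.
Adding: ||u||_{H^1}^2 = 70116/35 + 12948/5 = 160752/35.


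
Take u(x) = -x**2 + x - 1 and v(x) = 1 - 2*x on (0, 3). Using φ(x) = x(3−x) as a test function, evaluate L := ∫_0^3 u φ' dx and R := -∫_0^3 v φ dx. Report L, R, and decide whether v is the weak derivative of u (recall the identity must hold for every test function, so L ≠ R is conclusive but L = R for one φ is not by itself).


LHS = 9, RHS = 9. Yes, v = u' weakly.

u(x) = -x**2 + x - 1, classical derivative u'(x) = 1 - 2*x.
φ(x) = x(3−x), so φ'(x) = 3 - 2*x.
Note φ(0) = φ(3) = 0, so the boundary term u·φ vanishes.
LHS = ∫_0^3 u(x) φ'(x) dx = ∫_0^3 (2*x^3 - 5*x^2 + 5*x - 3) dx. Term by term:
  ∫_0^3 2*x^3 dx = 81/2;  ∫_0^3 -5*x^2 dx = -45;  ∫_0^3 5*x dx = 45/2;
  ∫_0^3 -3 dx = -9.
Sum: 81/2 − 45 + 45/2 − 9 = 9.
So LHS = 9.
∫_0^3 v(x) φ(x) dx = ∫_0^3 (2*x^3 - 7*x^2 + 3*x) dx. Term by term:
  ∫_0^3 2*x^3 dx = 81/2;  ∫_0^3 -7*x^2 dx = -63;  ∫_0^3 3*x dx = 27/2.
Sum: 81/2 − 63 + 27/2 = -9.
So RHS = -∫_0^3 v(x) φ(x) dx = 9.
LHS = RHS, so the identity holds for this test φ.
Moreover u is smooth here and v(x) = u'(x) = 1 - 2*x pointwise, so the identity holds for every test function. Hence v is the weak derivative of u.


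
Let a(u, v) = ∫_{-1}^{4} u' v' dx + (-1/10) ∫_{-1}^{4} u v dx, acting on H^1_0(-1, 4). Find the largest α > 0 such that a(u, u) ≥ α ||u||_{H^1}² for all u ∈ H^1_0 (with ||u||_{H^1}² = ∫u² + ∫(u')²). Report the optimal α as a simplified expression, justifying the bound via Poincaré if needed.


α = (-5/2 + π^2)/(π^2 + 25)

Coercivity of a(·,·) on H^1_0(-1, 4) means a(u, u) ≥ α ||u||_{H^1}² for every u ∈ H^1_0.
The interval has length L = 5, and Poincaré/coercivity depend only on L. Here a(u, u) = ∫(u')² + (-1/10)·∫u².
Here c = -1/10 < 0 with |c| < (π/L)² = π^2/25, so coercivity still holds. The condition a(u,u) ≥ α||u||_{H^1}² reads (1−α)∫(u')² ≥ (α−c)∫u². Any admissible α is ≤ 1 (rapidly oscillating u have ∫u²/∫(u')² → 0), and α = 1 would force 0 ≥ (1−c)∫u², impossible since c < 1; so 1−α > 0. By the sharp Poincaré inequality on H^1_0 of an interval of length L, ∫(u')² ≥ (π/L)²∫u² with equality for the first sine mode sin(π(x−x₀)/L) (x₀ the left endpoint), so the inequality holds for all u iff (1−α)(π/L)² ≥ α − c, i.e. α ≤ ((π/L)² + c)/((π/L)² + 1) = (1 + c(L/π)²)/(1 + (L/π)²). (Direct route, valid since c ≤ 0: Poincaré gives c∫u² ≥ c(L/π)²∫(u')², so a(u,u) ≥ (1 + c(L/π)²)∫(u')², while ||u||_{H^1}² ≤ (1 + (L/π)²)∫(u')²; dividing yields the same α.) With (π/L)² = π^2/25 and c = -1/10, the largest admissible constant is α = ((π/L)² + c)/((π/L)² + 1).
Simplifying, α = (-5/2 + π^2)/(π^2 + 25).


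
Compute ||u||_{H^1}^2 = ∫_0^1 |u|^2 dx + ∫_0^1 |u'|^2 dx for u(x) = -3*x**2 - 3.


||u||_{H^1}^2 = 144/5

The H^1 norm (squared) on an interval (0, L) is
  ||u||_{H^1}^2 = ∫_0^L u(x)^2 dx + ∫_0^L u'(x)^2 dx.
Compute u'(x) = -6*x.
Then u(x)^2 = 9*x**4 + 18*x**2 + 9 and u'(x)^2 = 36*x**2.
Integrate each monomial from 0 to 1 using ∫_0^1 c·x^n dx = c·1^(n+1)/(n+1):
  ∫_0^1 u(x)^2 dx = ∫_0^1 (9*x^4 + 18*x^2 + 9) dx. Term by term:
    ∫_0^1 9*x^4 dx = 9/5;  ∫_0^1 18*x^2 dx = 6;  ∫_0^1 9 dx = 9.
  Sum: 9/5 + 6 + 9 = 84/5.
  ∫_0^1 u'(x)^2 dx = ∫_0^1 (36*x^2) dx. Term by term:
    ∫_0^1 36*x^2 dx = 12.
Adding: ||u||_{H^1}^2 = 84/5 + 12 = 144/5.


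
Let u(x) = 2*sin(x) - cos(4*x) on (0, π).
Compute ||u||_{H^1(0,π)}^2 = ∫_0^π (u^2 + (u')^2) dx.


||u||_{H^1(0,π)}^2 = 136/15 + 25*π/2

u'(x) = 4*sin(4*x) + 2*cos(x).
Expand u² and (u')² and integrate term by term on (0, π), using: for integers n ≥ 1, ∫_0^π sin²(nx) dx = ∫_0^π cos²(nx) dx = π/2; for n ≠ n', ∫_0^π sin(nx)sin(n'x) dx = ∫_0^π cos(nx)cos(n'x) dx = 0; and by product-to-sum, ∫_0^π sin(nx)cos(n'x) dx = ½∫_0^π [sin((n+n')x) + sin((n−n')x)] dx, which is 0 when n+n' is even and 2n/(n²−n'²) when n+n' is odd (it need not vanish on (0, π)).
  u² squared terms: (-1)²·∫cos(4x)² dx = 1·π/2 = π/2;  (2)²·∫sin(x)² dx = 4·π/2 = 2*π.
  u² cross terms: 2·(-1)·(2)·∫cos(4x)·sin(x) dx = -4·(-2/15) = 8/15.
  So ∫_0^π u² dx = π/2 + 2*π + 8/15 = 8/15 + 5*π/2.
  (u')² squared terms: (2)²·∫cos(x)² dx = 4·π/2 = 2*π;  (4)²·∫sin(4x)² dx = 16·π/2 = 8*π.
  (u')² cross terms: 2·(2)·(4)·∫cos(x)·sin(4x) dx = 16·(8/15) = 128/15.
  So ∫_0^π (u')² dx = 2*π + 8*π + 128/15 = 128/15 + 10*π.
||u||_{H^1}^2 = (8/15 + 5*π/2) + (128/15 + 10*π) = 136/15 + 25*π/2.


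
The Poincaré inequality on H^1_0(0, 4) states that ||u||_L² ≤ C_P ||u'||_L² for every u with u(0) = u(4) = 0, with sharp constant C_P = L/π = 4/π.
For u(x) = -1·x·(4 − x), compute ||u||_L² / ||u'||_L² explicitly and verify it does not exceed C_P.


||u||_L² / ||u'||_L² = 2*sqrt(10)/5 < C_P = 4/π.

u(x) = -1·x·(4 − x), so u'(x) = 2*x - 4.
u(x) = -1·x·(4 − x) vanishes at x = 0 and x = 4, so u ∈ H^1_0(0, 4). Differentiate via the product rule and integrate the resulting polynomials term by term.
  ∫_0^4 u² dx = ∫_0^4 (x^4 - 8*x^3 + 16*x^2) dx. Term by term:
    ∫_0^4 x^4 dx = 1024/5;  ∫_0^4 -8*x^3 dx = -512;  ∫_0^4 16*x^2 dx = 1024/3.
  Sum: 1024/5 − 512 + 1024/3 = 512/15.
  ∫_0^4 (u')² dx = ∫_0^4 (4*x^2 - 16*x + 16) dx. Term by term:
    ∫_0^4 4*x^2 dx = 256/3;  ∫_0^4 -16*x dx = -128;  ∫_0^4 16 dx = 64.
  Sum: 256/3 − 128 + 64 = 64/3.
∫_0^4 u² dx = 512/15, so ||u||_L² = 16*sqrt(30)/15.
∫_0^4 (u')² dx = 64/3, so ||u'||_L² = 8*sqrt(3)/3.
Ratio ||u||_L² / ||u'||_L² = 2*sqrt(10)/5.
Sharp Poincaré constant on H^1_0(0, 4) is C_P = L/π = 4/π, achieved by sin(π/4·x).
A polynomial bump cannot attain the sharp Poincaré constant (only the first sine eigenfunction does), so the ratio is strictly less than C_P, consistent with ||u||_L² ≤ C_P ||u'||_L².


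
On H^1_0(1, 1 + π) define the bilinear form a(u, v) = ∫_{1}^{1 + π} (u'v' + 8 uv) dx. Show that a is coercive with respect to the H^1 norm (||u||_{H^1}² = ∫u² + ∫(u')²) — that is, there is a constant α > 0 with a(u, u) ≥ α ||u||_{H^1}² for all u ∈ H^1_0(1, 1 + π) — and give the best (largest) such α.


α = 1

Coercivity of a(·,·) on H^1_0(1, 1 + π) means a(u, u) ≥ α ||u||_{H^1}² for every u ∈ H^1_0.
The interval has length L = π, and Poincaré/coercivity depend only on L. Here a(u, u) = ∫(u')² + (8)·∫u².
Here c = 8 ≥ 1, so a(u,u) = ∫(u')² + c∫u² ≥ ∫(u')² + ∫u² = ||u||_{H^1}², i.e. α = 1 works. No larger α is possible: a(u,u) ≥ α||u||_{H^1}² means (1−α)∫(u')² ≥ (α−c)∫u², and for the modes u_n = sin(nπ(x−x₀)/L) (x₀ the left endpoint) one has ∫u_n²/∫(u_n')² = (L/(nπ))² → 0, so a(u_n,u_n)/||u_n||_{H^1}² → 1. Hence the optimal constant is α = 1.
Therefore α = 1.


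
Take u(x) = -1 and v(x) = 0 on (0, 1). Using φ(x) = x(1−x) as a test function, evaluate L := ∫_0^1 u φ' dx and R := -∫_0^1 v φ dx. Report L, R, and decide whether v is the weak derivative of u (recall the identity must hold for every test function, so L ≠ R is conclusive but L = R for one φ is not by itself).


LHS = 0, RHS = 0. Yes, v = u' weakly.

u(x) = -1, classical derivative u'(x) = 0.
φ(x) = x(1−x), so φ'(x) = 1 - 2*x.
Note φ(0) = φ(1) = 0, so the boundary term u·φ vanishes.
LHS = ∫_0^1 u(x) φ'(x) dx = ∫_0^1 (2*x - 1) dx. Term by term:
  ∫_0^1 2*x dx = 1;  ∫_0^1 -1 dx = -1.
Sum: 1 − 1 = 0.
So LHS = 0.
∫_0^1 v(x) φ(x) dx = ∫_0^1 (0) dx. Term by term:
  ∫_0^1 0 dx = 0.
So RHS = -∫_0^1 v(x) φ(x) dx = 0.
LHS = RHS, so the identity holds for this test φ.
Moreover u is smooth here and v(x) = u'(x) = 0 pointwise, so the identity holds for every test function. Hence v is the weak derivative of u.


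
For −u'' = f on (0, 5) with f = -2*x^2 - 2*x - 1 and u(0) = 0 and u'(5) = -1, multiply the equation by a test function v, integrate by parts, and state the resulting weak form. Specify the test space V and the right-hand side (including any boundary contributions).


V = {v ∈ H^1(0, 5) : v(0) = 0} (test functions vanish at x = 0 where u is specified); weak form: ∫_0^5 u'v' dx = ∫_0^5 (-2*x^2 - 2*x - 1) v dx − v(5) for all v ∈ V.

Multiply both sides by a test function v and integrate from 0 to 5:
  ∫_0^5 −u''(x) v(x) dx = ∫_0^5 f(x) v(x) dx.
Integrate the LHS by parts once:
  ∫_0^5 −u'' v dx = −[u'(x) v(x)]_0^5 + ∫_0^5 u'(x) v'(x) dx.
Thus ∫_0^5 u'(x) v'(x) dx = ∫_0^5 f(x) v(x) dx + [u'(x) v(x)]_0^5.
Choose V so that boundary terms are either known or forced to vanish.
Mixed BC: u(0) = 0 (Dirichlet) and u'(5) = -1 (Neumann). Define V = {v ∈ H^1(0, 5) : v(0) = 0}. Then [u' v]_0^5 = u'(5)·v(5) − u'(0)·0 = − v(5).
Weak formulation: find u (satisfying any essential BC) such that ∫_0^5 u'(x) v'(x) dx = ∫_0^5 f v dx − v(5) for all v ∈ V (Dirichlet at 0 absorbed into V; Neumann datum at x = 5 contributes the boundary term).
Substituting f(x) = -2*x^2 - 2*x - 1, the right-hand side is ∫_0^5 (-2*x^2 - 2*x - 1) v dx − v(5).


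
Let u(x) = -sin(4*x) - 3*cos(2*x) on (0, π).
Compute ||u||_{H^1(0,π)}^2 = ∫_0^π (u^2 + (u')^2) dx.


||u||_{H^1(0,π)}^2 = 31*π

u'(x) = 6*sin(2*x) - 4*cos(4*x).
Expand u² and (u')² and integrate term by term on (0, π), using: for integers n ≥ 1, ∫_0^π sin²(nx) dx = ∫_0^π cos²(nx) dx = π/2; for n ≠ n', ∫_0^π sin(nx)sin(n'x) dx = ∫_0^π cos(nx)cos(n'x) dx = 0; and by product-to-sum, ∫_0^π sin(nx)cos(n'x) dx = ½∫_0^π [sin((n+n')x) + sin((n−n')x)] dx, which is 0 when n+n' is even and 2n/(n²−n'²) when n+n' is odd (it need not vanish on (0, π)).
  u² squared terms: (-1)²·∫sin(4x)² dx = 1·π/2 = π/2;  (-3)²·∫cos(2x)² dx = 9·π/2 = 9*π/2.
  u² cross terms: 2·(-1)·(-3)·∫sin(4x)·cos(2x) dx = 6·(0) = 0.
  So ∫_0^π u² dx = π/2 + 9*π/2 + 0 = 5*π.
  (u')² squared terms: (-4)²·∫cos(4x)² dx = 16·π/2 = 8*π;  (6)²·∫sin(2x)² dx = 36·π/2 = 18*π.
  (u')² cross terms: 2·(-4)·(6)·∫cos(4x)·sin(2x) dx = -48·(0) = 0.
  So ∫_0^π (u')² dx = 8*π + 18*π + 0 = 26*π.
||u||_{H^1}^2 = (5*π) + (26*π) = 31*π.


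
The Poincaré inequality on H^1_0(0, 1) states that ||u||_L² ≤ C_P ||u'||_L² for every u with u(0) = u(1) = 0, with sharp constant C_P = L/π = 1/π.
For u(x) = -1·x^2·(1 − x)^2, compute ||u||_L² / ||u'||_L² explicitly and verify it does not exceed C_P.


||u||_L² / ||u'||_L² = sqrt(3)/6 < C_P = 1/π.

u(x) = -1·x^2·(1 − x)^2, so u'(x) = 2*x*(x*(1 - x) - (x - 1)^2).
u(x) = -1·x^2·(1 − x)^2 vanishes at x = 0 and x = 1, so u ∈ H^1_0(0, 1). Differentiate via the product rule and integrate the resulting polynomials term by term.
  ∫_0^1 u² dx = ∫_0^1 (x^8 - 4*x^7 + 6*x^6 - 4*x^5 + x^4) dx. Term by term:
    ∫_0^1 x^8 dx = 1/9;  ∫_0^1 -4*x^7 dx = -1/2;  ∫_0^1 6*x^6 dx = 6/7;
    ∫_0^1 -4*x^5 dx = -2/3;  ∫_0^1 x^4 dx = 1/5.
  Sum: 1/9 − 1/2 + 6/7 − 2/3 + 1/5 = 1/630.
  ∫_0^1 (u')² dx = ∫_0^1 (16*x^6 - 48*x^5 + 52*x^4 - 24*x^3 + 4*x^2) dx. Term by term:
    ∫_0^1 16*x^6 dx = 16/7;  ∫_0^1 -48*x^5 dx = -8;  ∫_0^1 52*x^4 dx = 52/5;
    ∫_0^1 -24*x^3 dx = -6;  ∫_0^1 4*x^2 dx = 4/3.
  Sum: 16/7 − 8 + 52/5 − 6 + 4/3 = 2/105.
∫_0^1 u² dx = 1/630, so ||u||_L² = sqrt(70)/210.
∫_0^1 (u')² dx = 2/105, so ||u'||_L² = sqrt(210)/105.
Ratio ||u||_L² / ||u'||_L² = sqrt(3)/6.
Sharp Poincaré constant on H^1_0(0, 1) is C_P = L/π = 1/π, achieved by sin(π·x).
A polynomial bump cannot attain the sharp Poincaré constant (only the first sine eigenfunction does), so the ratio is strictly less than C_P, consistent with ||u||_L² ≤ C_P ||u'||_L².
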